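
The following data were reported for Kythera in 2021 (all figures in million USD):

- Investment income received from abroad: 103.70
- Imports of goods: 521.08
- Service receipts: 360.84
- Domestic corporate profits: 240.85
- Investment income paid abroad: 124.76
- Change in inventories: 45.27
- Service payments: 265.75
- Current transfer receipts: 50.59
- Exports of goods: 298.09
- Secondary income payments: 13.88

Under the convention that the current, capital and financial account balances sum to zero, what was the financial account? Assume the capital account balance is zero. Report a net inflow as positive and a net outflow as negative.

112.25

Goods balance = 298.09 - 521.08 = -222.99
Services balance = 360.84 - 265.75 = 95.09
Trade balance (goods + services) = -222.99 + 95.09 = -127.90
Net primary income = 103.70 - 124.76 = -21.06
Net secondary income = 50.59 - 13.88 = 36.71
Current account = -127.90 + (-21.06) + 36.71 = -112.25
Financial account = -(-112.25) = 112.25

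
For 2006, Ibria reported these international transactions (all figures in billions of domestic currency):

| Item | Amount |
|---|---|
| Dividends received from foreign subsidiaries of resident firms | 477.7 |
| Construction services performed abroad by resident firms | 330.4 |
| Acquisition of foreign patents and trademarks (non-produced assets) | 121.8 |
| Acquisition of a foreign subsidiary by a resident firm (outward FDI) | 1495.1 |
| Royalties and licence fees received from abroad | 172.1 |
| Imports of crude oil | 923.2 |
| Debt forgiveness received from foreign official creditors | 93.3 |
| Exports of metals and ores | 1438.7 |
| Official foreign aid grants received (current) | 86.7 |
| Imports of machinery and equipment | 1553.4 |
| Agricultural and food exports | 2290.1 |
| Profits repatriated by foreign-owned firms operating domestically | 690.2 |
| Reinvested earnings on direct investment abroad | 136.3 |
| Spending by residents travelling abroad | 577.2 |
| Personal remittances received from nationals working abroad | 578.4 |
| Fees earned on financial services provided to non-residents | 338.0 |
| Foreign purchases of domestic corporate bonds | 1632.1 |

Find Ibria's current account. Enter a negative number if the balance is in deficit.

Goods: -1553.4 + 1438.7 - 923.2 + 2290.1 = 1252.2
Services: 338.0 + 172.1 - 577.2 + 330.4 = 263.3
Primary income: 477.7 + 136.3 - 690.2 = -76.2
Secondary income: 86.7 + 578.4 = 665.1
Current account = 1252.2 + 263.3 + (-76.2) + 665.1 = 2104.4
(Excluded from the current account — capital account: acquisition of foreign patents and trademarks (non-produced assets) 121.8, debt forgiveness received from foreign official creditors 93.3; financial account: acquisition of a foreign subsidiary by a resident firm (outward FDI) 1495.1, foreign purchases of domestic corporate bonds 1632.1.)

2104.4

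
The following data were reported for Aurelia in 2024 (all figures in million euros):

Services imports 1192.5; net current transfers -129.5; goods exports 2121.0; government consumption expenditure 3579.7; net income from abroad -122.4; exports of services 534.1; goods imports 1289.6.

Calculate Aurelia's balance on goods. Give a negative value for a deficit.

831.4

Goods balance = 2121.0 - 1289.6 = 831.4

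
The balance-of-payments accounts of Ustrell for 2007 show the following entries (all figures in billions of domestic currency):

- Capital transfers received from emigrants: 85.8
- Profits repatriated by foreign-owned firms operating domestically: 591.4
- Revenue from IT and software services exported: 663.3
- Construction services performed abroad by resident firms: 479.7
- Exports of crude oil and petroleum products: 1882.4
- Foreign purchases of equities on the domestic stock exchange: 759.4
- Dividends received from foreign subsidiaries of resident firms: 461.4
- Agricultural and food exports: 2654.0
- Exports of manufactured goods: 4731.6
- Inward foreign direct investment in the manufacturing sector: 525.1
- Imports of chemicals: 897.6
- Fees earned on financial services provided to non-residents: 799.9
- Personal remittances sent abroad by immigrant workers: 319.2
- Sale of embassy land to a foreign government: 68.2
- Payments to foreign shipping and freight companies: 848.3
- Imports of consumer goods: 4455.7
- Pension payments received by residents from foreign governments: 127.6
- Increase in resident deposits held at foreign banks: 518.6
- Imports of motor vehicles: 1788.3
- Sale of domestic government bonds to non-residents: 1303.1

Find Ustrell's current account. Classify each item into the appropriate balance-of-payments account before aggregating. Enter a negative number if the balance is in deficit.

Goods: 2654.0 - 897.6 + 4731.6 - 4455.7 - 1788.3 + 1882.4 = 2126.4
Services: 799.9 - 848.3 + 663.3 + 479.7 = 1094.6
Primary income: 461.4 - 591.4 = -130.0
Secondary income: -319.2 + 127.6 = -191.6
Current account = 2126.4 + 1094.6 + (-130.0) + (-191.6) = 2899.4
(Excluded from the current account — capital account: capital transfers received from emigrants 85.8, sale of embassy land to a foreign government 68.2; financial account: foreign purchases of equities on the domestic stock exchange 759.4, inward foreign direct investment in the manufacturing sector 525.1, increase in resident deposits held at foreign banks 518.6, sale of domestic government bonds to non-residents 1303.1.)

2899.4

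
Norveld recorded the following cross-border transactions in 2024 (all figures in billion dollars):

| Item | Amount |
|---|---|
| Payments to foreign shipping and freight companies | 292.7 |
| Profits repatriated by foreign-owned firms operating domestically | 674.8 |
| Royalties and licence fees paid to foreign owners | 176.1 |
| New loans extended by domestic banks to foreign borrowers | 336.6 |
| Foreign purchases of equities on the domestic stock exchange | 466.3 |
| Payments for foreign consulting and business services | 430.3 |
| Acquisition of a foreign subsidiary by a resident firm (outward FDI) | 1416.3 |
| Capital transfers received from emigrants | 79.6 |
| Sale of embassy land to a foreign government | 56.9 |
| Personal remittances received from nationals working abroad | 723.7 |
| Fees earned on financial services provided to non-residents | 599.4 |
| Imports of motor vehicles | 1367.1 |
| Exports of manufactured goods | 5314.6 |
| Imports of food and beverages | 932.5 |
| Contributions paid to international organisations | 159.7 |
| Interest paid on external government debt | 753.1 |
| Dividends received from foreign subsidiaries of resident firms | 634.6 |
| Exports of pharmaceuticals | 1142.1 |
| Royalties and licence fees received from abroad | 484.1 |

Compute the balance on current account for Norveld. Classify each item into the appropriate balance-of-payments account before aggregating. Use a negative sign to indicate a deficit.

4112.2

Goods: -1367.1 + 1142.1 - 932.5 + 5314.6 = 4157.1
Services: -430.3 - 292.7 - 176.1 + 599.4 + 484.1 = 184.4
Primary income: -753.1 + 634.6 - 674.8 = -793.3
Secondary income: 723.7 - 159.7 = 564.0
Current account = 4157.1 + 184.4 + (-793.3) + 564.0 = 4112.2
(Excluded from the current account — financial account: new loans extended by domestic banks to foreign borrowers 336.6, foreign purchases of equities on the domestic stock exchange 466.3, acquisition of a foreign subsidiary by a resident firm (outward FDI) 1416.3; capital account: capital transfers received from emigrants 79.6, sale of embassy land to a foreign government 56.9.)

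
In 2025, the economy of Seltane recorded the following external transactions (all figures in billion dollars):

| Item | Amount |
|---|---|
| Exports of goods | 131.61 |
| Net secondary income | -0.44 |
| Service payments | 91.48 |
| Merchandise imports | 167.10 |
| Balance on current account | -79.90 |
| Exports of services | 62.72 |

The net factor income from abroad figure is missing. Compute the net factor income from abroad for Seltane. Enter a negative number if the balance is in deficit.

Current account = goods balance + services balance + net primary income + net secondary income
Sum of the known components = -64.69
Net factor income from abroad = CA - (known components) = -79.90 - (-64.69) = -15.21

-15.21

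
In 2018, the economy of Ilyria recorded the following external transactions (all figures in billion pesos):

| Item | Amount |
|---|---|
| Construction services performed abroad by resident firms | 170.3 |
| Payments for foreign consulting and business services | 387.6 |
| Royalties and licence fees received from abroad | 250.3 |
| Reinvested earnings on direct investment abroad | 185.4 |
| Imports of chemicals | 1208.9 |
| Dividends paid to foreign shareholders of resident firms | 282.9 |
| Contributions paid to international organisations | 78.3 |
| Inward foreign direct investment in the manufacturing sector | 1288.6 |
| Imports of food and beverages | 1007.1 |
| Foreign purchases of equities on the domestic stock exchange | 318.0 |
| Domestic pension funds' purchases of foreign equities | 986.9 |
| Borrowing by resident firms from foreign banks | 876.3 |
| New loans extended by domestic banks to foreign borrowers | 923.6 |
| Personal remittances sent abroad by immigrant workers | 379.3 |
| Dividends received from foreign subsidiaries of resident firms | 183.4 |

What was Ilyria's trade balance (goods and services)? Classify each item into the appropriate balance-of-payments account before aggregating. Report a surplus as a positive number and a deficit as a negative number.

Goods: -1208.9 - 1007.1 = -2216.0
Services: 170.3 + 250.3 - 387.6 = 33.0
Trade balance = -2216.0 + 33.0 = -2183.0
(Excluded from the trade balance — primary income: reinvested earnings on direct investment abroad 185.4, dividends paid to foreign shareholders of resident firms 282.9, dividends received from foreign subsidiaries of resident firms 183.4; secondary income: contributions paid to international organisations 78.3, personal remittances sent abroad by immigrant workers 379.3; financial account: inward foreign direct investment in the manufacturing sector 1288.6, foreign purchases of equities on the domestic stock exchange 318.0, domestic pension funds' purchases of foreign equities 986.9, borrowing by resident firms from foreign banks 876.3, new loans extended by domestic banks to foreign borrowers 923.6.)

-2183.0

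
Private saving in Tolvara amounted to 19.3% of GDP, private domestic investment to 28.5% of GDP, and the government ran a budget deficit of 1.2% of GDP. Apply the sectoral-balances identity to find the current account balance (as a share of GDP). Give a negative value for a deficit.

By the sectoral-balances identity, CA = (S_private - I) + (T - G).
Private balance = 19.3 - 28.5 = -9.2
Government balance (T - G) = -1.2
CA = -9.2 + (-1.2) = -10.4

-10.4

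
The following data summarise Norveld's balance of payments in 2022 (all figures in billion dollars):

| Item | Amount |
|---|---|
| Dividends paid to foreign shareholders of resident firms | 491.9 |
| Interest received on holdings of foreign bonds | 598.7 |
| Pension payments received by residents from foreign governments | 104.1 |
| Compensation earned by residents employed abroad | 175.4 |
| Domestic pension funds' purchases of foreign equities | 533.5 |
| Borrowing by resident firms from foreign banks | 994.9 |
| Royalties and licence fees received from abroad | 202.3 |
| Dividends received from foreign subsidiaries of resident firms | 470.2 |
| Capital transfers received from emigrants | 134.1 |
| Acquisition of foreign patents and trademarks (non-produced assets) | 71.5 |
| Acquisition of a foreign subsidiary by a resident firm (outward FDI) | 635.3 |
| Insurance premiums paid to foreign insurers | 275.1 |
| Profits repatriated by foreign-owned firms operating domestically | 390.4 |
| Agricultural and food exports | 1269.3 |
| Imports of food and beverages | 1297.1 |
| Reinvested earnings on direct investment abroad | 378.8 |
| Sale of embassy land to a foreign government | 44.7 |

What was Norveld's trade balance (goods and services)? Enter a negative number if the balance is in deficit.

Goods: 1269.3 - 1297.1 = -27.8
Services: 202.3 - 275.1 = -72.8
Trade balance = -27.8 + (-72.8) = -100.6
(Excluded from the trade balance — primary income: dividends paid to foreign shareholders of resident firms 491.9, interest received on holdings of foreign bonds 598.7, compensation earned by residents employed abroad 175.4, dividends received from foreign subsidiaries of resident firms 470.2, profits repatriated by foreign-owned firms operating domestically 390.4, reinvested earnings on direct investment abroad 378.8; secondary income: pension payments received by residents from foreign governments 104.1; financial account: domestic pension funds' purchases of foreign equities 533.5, borrowing by resident firms from foreign banks 994.9, acquisition of a foreign subsidiary by a resident firm (outward FDI) 635.3; capital account: capital transfers received from emigrants 134.1, acquisition of foreign patents and trademarks (non-produced assets) 71.5, sale of embassy land to a foreign government 44.7.)

-100.6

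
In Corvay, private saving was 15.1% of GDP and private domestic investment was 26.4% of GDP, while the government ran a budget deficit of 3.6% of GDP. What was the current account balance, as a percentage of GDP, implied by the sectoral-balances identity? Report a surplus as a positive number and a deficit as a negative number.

By the sectoral-balances identity, CA = (S_private - I) + (T - G).
Private balance = 15.1 - 26.4 = -11.3
Government balance (T - G) = -3.6
CA = -11.3 + (-3.6) = -14.9

-14.9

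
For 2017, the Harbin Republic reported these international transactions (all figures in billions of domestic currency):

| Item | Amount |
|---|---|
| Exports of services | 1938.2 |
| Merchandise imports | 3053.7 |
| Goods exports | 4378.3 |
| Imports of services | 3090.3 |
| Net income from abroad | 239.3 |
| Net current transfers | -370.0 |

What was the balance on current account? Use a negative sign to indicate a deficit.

41.8

Goods balance = 4378.3 - 3053.7 = 1324.6
Services balance = 1938.2 - 3090.3 = -1152.1
Trade balance (goods + services) = 1324.6 + (-1152.1) = 172.5
Net primary income = 239.3
Net secondary income = -370.0
Current account = 172.5 + 239.3 + (-370.0) = 41.8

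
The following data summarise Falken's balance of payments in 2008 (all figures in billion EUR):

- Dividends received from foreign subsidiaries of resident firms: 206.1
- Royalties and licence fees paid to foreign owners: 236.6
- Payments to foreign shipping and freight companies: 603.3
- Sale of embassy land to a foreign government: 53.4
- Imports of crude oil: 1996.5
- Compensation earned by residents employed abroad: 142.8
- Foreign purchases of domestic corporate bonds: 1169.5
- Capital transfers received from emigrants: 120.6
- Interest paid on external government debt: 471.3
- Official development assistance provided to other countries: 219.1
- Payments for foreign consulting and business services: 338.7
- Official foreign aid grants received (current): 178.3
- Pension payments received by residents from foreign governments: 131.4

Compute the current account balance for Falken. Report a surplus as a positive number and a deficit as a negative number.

-3206.9

Goods: -1996.5
Services: -603.3 - 236.6 - 338.7 = -1178.6
Primary income: 206.1 - 471.3 + 142.8 = -122.4
Secondary income: 131.4 - 219.1 + 178.3 = 90.6
Current account = (-1996.5) + (-1178.6) + (-122.4) + 90.6 = -3206.9
(Excluded from the current account — capital account: sale of embassy land to a foreign government 53.4, capital transfers received from emigrants 120.6; financial account: foreign purchases of domestic corporate bonds 1169.5.)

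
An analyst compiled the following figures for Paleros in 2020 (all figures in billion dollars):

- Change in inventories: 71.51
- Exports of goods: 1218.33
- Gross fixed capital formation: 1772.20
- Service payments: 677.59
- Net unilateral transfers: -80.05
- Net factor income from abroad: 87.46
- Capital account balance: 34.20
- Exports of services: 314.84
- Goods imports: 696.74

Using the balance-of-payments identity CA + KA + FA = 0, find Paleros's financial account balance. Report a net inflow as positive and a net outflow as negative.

Goods balance = 1218.33 - 696.74 = 521.59
Services balance = 314.84 - 677.59 = -362.75
Trade balance (goods + services) = 521.59 + (-362.75) = 158.84
Net primary income = 87.46
Net secondary income = -80.05
Current account = 158.84 + 87.46 + (-80.05) = 166.25
Financial account = -(166.25 + 34.20) = -200.45

-200.45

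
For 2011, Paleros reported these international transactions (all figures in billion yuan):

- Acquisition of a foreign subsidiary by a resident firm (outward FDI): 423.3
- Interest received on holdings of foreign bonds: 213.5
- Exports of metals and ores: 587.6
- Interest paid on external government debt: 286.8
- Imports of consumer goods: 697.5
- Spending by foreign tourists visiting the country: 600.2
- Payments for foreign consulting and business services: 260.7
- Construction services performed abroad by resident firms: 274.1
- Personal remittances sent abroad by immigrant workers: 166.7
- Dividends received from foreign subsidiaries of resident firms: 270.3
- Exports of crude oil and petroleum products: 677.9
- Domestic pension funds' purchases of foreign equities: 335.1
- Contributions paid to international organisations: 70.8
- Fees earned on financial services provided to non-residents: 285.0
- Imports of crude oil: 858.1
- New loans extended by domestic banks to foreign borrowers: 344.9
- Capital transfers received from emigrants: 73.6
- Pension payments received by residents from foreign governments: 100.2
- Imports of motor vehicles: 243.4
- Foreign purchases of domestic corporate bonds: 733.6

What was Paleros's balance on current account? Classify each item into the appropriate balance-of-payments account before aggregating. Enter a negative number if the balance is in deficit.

Goods: -858.1 - 243.4 + 677.9 + 587.6 - 697.5 = -533.5
Services: -260.7 + 285.0 + 274.1 + 600.2 = 898.6
Primary income: 213.5 - 286.8 + 270.3 = 197.0
Secondary income: -166.7 - 70.8 + 100.2 = -137.3
Current account = (-533.5) + 898.6 + 197.0 + (-137.3) = 424.8
(Excluded from the current account — financial account: acquisition of a foreign subsidiary by a resident firm (outward FDI) 423.3, domestic pension funds' purchases of foreign equities 335.1, new loans extended by domestic banks to foreign borrowers 344.9, foreign purchases of domestic corporate bonds 733.6; capital account: capital transfers received from emigrants 73.6.)

424.8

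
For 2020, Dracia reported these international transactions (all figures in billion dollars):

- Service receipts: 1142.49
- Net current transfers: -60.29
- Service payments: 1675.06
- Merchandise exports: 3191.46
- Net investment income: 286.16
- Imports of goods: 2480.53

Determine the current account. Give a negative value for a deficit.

404.23

Goods balance = 3191.46 - 2480.53 = 710.93
Services balance = 1142.49 - 1675.06 = -532.57
Trade balance (goods + services) = 710.93 + (-532.57) = 178.36
Net primary income = 286.16
Net secondary income = -60.29
Current account = 178.36 + 286.16 + (-60.29) = 404.23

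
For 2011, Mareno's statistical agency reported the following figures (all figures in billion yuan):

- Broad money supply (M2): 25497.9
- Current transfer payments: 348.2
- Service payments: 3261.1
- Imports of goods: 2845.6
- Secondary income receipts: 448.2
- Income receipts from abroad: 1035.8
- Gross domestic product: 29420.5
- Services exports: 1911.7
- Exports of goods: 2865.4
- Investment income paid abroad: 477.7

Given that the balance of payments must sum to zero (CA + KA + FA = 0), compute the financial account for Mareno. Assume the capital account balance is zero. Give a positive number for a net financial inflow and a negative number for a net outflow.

Goods balance = 2865.4 - 2845.6 = 19.8
Services balance = 1911.7 - 3261.1 = -1349.4
Trade balance (goods + services) = 19.8 + (-1349.4) = -1329.6
Net primary income = 1035.8 - 477.7 = 558.1
Net secondary income = 448.2 - 348.2 = 100.0
Current account = -1329.6 + 558.1 + 100.0 = -671.5
Financial account = -(-671.5) = 671.5

671.5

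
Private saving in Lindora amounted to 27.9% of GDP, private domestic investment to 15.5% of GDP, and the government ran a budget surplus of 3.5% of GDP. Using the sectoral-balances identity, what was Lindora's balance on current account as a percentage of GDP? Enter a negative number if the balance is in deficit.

15.9

By the sectoral-balances identity, CA = (S_private - I) + (T - G).
Private balance = 27.9 - 15.5 = 12.4
Government balance (T - G) = 3.5
CA = 12.4 + 3.5 = 15.9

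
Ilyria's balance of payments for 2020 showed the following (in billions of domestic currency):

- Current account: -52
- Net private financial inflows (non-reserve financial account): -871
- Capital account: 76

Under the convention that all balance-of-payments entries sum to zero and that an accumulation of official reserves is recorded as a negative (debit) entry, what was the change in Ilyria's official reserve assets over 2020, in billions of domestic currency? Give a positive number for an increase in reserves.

-847

Official reserve transactions balance = -((-52) + 76 + (-871)) = 847
An accumulation of reserves is recorded as a debit (negative entry), so the change in the stock of reserves is the negative of that balance.
Change in official reserves = -(847) = -847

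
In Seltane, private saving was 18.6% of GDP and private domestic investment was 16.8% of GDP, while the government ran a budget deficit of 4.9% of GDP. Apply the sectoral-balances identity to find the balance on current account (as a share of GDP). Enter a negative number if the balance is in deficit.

-3.1

By the sectoral-balances identity, CA = (S_private - I) + (T - G).
Private balance = 18.6 - 16.8 = 1.8
Government balance (T - G) = -4.9
CA = 1.8 + (-4.9) = -3.1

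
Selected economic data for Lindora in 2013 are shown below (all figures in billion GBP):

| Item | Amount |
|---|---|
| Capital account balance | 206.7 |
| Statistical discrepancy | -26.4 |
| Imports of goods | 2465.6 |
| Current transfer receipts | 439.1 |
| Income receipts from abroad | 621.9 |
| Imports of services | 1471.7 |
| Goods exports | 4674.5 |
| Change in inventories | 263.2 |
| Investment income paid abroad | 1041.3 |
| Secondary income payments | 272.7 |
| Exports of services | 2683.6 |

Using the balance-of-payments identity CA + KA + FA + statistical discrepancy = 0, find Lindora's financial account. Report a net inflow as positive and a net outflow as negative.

Goods balance = 4674.5 - 2465.6 = 2208.9
Services balance = 2683.6 - 1471.7 = 1211.9
Trade balance (goods + services) = 2208.9 + 1211.9 = 3420.8
Net primary income = 621.9 - 1041.3 = -419.4
Net secondary income = 439.1 - 272.7 = 166.4
Current account = 3420.8 + (-419.4) + 166.4 = 3167.8
Financial account = -(3167.8 + 206.7 + (-26.4)) = -3348.1

-3348.1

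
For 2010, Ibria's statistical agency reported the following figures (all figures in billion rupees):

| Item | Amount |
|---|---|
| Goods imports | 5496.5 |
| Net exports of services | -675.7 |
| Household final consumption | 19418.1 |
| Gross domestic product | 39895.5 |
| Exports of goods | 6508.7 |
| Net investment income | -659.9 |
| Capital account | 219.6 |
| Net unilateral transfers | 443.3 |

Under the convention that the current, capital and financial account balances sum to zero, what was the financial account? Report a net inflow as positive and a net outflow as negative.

Goods balance = 6508.7 - 5496.5 = 1012.2
Services balance = -675.7
Trade balance (goods + services) = 1012.2 + (-675.7) = 336.5
Net primary income = -659.9
Net secondary income = 443.3
Current account = 336.5 + (-659.9) + 443.3 = 119.9
Financial account = -(119.9 + 219.6) = -339.5

-339.5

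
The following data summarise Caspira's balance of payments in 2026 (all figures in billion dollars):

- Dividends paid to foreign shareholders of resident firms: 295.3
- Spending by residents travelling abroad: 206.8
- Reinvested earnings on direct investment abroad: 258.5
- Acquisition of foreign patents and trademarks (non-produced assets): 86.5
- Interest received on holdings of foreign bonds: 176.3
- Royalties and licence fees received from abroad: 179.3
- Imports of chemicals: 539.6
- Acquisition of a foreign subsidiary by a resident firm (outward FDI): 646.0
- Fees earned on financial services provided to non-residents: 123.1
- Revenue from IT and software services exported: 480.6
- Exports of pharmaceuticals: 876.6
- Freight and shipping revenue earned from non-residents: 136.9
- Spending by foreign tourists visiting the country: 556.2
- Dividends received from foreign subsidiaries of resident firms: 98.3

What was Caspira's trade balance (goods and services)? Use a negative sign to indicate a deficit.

Goods: -539.6 + 876.6 = 337.0
Services: 123.1 + 556.2 - 206.8 + 136.9 + 480.6 + 179.3 = 1269.3
Trade balance = 337.0 + 1269.3 = 1606.3
(Excluded from the trade balance — primary income: dividends paid to foreign shareholders of resident firms 295.3, reinvested earnings on direct investment abroad 258.5, interest received on holdings of foreign bonds 176.3, dividends received from foreign subsidiaries of resident firms 98.3; capital account: acquisition of foreign patents and trademarks (non-produced assets) 86.5; financial account: acquisition of a foreign subsidiary by a resident firm (outward FDI) 646.0.)

1606.3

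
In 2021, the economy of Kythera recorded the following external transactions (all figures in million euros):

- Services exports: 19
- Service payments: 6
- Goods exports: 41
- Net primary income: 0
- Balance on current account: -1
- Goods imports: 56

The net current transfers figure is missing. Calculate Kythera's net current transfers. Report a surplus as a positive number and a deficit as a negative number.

1

Current account = goods balance + services balance + net primary income + net secondary income
Sum of the known components = -2
Net current transfers = CA - (known components) = -1 - (-2) = 1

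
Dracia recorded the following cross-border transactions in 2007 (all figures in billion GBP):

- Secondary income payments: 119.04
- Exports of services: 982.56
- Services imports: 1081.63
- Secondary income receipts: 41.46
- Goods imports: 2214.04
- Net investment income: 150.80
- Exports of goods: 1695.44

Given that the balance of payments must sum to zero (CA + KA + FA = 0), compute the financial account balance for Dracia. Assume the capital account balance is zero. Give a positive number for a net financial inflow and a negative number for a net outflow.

544.45

Goods balance = 1695.44 - 2214.04 = -518.60
Services balance = 982.56 - 1081.63 = -99.07
Trade balance (goods + services) = -518.60 + (-99.07) = -617.67
Net primary income = 150.80
Net secondary income = 41.46 - 119.04 = -77.58
Current account = -617.67 + 150.80 + (-77.58) = -544.45
Financial account = -(-544.45) = 544.45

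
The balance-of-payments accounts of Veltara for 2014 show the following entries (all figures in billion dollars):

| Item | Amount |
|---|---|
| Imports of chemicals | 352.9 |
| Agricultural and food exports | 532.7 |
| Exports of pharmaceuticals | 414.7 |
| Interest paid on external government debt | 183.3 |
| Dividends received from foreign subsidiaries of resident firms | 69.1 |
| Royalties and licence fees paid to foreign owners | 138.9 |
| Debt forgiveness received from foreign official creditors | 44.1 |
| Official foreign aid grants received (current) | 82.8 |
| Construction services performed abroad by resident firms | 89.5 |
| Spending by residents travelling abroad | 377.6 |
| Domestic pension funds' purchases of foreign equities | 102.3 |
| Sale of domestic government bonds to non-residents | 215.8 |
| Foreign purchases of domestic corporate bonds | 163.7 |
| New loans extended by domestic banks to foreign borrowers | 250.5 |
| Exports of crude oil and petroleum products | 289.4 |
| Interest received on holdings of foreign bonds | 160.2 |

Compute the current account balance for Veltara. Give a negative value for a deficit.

Goods: -352.9 + 414.7 + 532.7 + 289.4 = 883.9
Services: -138.9 - 377.6 + 89.5 = -427.0
Primary income: 69.1 - 183.3 + 160.2 = 46.0
Secondary income: 82.8
Current account = 883.9 + (-427.0) + 46.0 + 82.8 = 585.7
(Excluded from the current account — capital account: debt forgiveness received from foreign official creditors 44.1; financial account: domestic pension funds' purchases of foreign equities 102.3, sale of domestic government bonds to non-residents 215.8, foreign purchases of domestic corporate bonds 163.7, new loans extended by domestic banks to foreign borrowers 250.5.)

585.7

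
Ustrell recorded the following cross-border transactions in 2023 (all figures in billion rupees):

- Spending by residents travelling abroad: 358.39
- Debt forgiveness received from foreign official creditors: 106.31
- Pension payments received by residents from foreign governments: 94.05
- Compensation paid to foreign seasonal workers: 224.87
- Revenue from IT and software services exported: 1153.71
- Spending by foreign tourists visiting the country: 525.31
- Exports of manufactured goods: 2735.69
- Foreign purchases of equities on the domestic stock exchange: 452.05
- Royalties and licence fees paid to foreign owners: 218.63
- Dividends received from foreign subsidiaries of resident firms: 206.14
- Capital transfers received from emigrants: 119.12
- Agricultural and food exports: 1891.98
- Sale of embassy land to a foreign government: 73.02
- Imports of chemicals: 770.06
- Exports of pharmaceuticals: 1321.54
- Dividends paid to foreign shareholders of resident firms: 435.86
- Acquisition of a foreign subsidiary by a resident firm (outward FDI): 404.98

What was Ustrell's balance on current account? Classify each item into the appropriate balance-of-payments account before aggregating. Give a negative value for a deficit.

5920.61

Goods: 1321.54 - 770.06 + 1891.98 + 2735.69 = 5179.15
Services: 1153.71 + 525.31 - 358.39 - 218.63 = 1102.00
Primary income: -224.87 - 435.86 + 206.14 = -454.59
Secondary income: 94.05
Current account = 5179.15 + 1102.00 + (-454.59) + 94.05 = 5920.61
(Excluded from the current account — capital account: debt forgiveness received from foreign official creditors 106.31, capital transfers received from emigrants 119.12, sale of embassy land to a foreign government 73.02; financial account: foreign purchases of equities on the domestic stock exchange 452.05, acquisition of a foreign subsidiary by a resident firm (outward FDI) 404.98.)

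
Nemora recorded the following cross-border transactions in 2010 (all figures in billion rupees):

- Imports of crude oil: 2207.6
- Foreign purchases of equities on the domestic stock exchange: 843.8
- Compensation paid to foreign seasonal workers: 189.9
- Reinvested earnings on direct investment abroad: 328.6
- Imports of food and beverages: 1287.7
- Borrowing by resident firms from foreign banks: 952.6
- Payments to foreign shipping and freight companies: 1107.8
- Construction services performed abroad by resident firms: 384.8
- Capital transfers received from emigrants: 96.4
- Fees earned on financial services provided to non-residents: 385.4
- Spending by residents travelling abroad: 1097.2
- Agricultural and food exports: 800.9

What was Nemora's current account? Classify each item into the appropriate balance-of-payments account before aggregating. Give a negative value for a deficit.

Goods: -1287.7 + 800.9 - 2207.6 = -2694.4
Services: -1107.8 + 385.4 - 1097.2 + 384.8 = -1434.8
Primary income: -189.9 + 328.6 = 138.7
Current account = (-2694.4) + (-1434.8) + 138.7 = -3990.5
(Excluded from the current account — financial account: foreign purchases of equities on the domestic stock exchange 843.8, borrowing by resident firms from foreign banks 952.6; capital account: capital transfers received from emigrants 96.4.)

-3990.5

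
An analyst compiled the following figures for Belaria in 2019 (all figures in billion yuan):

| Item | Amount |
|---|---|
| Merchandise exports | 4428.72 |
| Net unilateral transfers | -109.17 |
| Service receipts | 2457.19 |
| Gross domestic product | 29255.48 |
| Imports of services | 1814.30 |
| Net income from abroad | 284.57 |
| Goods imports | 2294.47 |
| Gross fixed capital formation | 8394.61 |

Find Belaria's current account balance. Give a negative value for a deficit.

2952.54

Goods balance = 4428.72 - 2294.47 = 2134.25
Services balance = 2457.19 - 1814.30 = 642.89
Trade balance (goods + services) = 2134.25 + 642.89 = 2777.14
Net primary income = 284.57
Net secondary income = -109.17
Current account = 2777.14 + 284.57 + (-109.17) = 2952.54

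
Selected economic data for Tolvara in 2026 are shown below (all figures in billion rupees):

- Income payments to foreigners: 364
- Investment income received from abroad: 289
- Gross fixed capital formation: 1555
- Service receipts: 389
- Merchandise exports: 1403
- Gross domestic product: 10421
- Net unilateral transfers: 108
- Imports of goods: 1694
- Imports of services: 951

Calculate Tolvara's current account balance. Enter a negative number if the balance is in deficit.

-820

Goods balance = 1403 - 1694 = -291
Services balance = 389 - 951 = -562
Trade balance (goods + services) = -291 + (-562) = -853
Net primary income = 289 - 364 = -75
Net secondary income = 108
Current account = -853 + (-75) + 108 = -820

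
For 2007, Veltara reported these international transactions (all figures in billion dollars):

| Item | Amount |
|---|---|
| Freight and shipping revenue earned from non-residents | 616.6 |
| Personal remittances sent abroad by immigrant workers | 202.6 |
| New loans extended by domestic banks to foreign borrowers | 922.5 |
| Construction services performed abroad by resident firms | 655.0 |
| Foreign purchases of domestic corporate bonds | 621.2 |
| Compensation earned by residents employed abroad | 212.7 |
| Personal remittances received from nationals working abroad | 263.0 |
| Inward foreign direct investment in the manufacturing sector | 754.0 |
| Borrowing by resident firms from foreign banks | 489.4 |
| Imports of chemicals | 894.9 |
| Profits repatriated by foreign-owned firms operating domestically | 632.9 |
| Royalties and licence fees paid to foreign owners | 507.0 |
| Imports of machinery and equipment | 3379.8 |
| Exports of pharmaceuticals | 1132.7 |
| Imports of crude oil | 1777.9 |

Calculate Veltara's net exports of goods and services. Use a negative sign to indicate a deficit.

Goods: -3379.8 - 894.9 + 1132.7 - 1777.9 = -4919.9
Services: 616.6 + 655.0 - 507.0 = 764.6
Trade balance = -4919.9 + 764.6 = -4155.3
(Excluded from the trade balance — secondary income: personal remittances sent abroad by immigrant workers 202.6, personal remittances received from nationals working abroad 263.0; financial account: new loans extended by domestic banks to foreign borrowers 922.5, foreign purchases of domestic corporate bonds 621.2, inward foreign direct investment in the manufacturing sector 754.0, borrowing by resident firms from foreign banks 489.4; primary income: compensation earned by residents employed abroad 212.7, profits repatriated by foreign-owned firms operating domestically 632.9.)

-4155.3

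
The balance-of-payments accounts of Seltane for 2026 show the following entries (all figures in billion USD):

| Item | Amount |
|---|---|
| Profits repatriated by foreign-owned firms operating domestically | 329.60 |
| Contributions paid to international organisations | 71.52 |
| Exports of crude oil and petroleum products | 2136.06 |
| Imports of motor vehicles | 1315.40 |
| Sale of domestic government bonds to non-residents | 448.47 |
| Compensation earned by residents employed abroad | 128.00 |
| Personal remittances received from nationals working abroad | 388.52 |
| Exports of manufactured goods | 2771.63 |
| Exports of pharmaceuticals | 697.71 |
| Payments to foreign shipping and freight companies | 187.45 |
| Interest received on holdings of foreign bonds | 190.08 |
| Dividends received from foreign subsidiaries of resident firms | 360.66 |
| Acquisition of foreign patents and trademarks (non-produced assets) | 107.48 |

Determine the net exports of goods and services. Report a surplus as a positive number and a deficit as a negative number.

4102.55

Goods: -1315.40 + 697.71 + 2771.63 + 2136.06 = 4290.00
Services: -187.45
Trade balance = 4290.00 + (-187.45) = 4102.55
(Excluded from the trade balance — primary income: profits repatriated by foreign-owned firms operating domestically 329.60, compensation earned by residents employed abroad 128.00, interest received on holdings of foreign bonds 190.08, dividends received from foreign subsidiaries of resident firms 360.66; secondary income: contributions paid to international organisations 71.52, personal remittances received from nationals working abroad 388.52; financial account: sale of domestic government bonds to non-residents 448.47; capital account: acquisition of foreign patents and trademarks (non-produced assets) 107.48.)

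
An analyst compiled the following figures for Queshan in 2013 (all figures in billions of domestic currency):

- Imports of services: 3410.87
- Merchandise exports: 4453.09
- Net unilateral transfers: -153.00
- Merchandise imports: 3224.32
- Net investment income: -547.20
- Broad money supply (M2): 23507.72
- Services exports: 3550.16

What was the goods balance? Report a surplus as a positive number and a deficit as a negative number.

Goods balance = 4453.09 - 3224.32 = 1228.77

1228.77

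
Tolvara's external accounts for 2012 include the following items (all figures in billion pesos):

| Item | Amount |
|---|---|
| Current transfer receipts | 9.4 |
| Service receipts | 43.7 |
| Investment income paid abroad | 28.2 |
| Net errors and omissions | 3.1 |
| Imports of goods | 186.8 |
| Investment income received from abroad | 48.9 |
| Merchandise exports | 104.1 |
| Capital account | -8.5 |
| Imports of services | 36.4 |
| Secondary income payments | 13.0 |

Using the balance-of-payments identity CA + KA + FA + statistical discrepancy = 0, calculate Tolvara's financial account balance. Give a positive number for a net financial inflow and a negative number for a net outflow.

63.7

Goods balance = 104.1 - 186.8 = -82.7
Services balance = 43.7 - 36.4 = 7.3
Trade balance (goods + services) = -82.7 + 7.3 = -75.4
Net primary income = 48.9 - 28.2 = 20.7
Net secondary income = 9.4 - 13.0 = -3.6
Current account = -75.4 + 20.7 + (-3.6) = -58.3
Financial account = -(-58.3 + (-8.5) + 3.1) = 63.7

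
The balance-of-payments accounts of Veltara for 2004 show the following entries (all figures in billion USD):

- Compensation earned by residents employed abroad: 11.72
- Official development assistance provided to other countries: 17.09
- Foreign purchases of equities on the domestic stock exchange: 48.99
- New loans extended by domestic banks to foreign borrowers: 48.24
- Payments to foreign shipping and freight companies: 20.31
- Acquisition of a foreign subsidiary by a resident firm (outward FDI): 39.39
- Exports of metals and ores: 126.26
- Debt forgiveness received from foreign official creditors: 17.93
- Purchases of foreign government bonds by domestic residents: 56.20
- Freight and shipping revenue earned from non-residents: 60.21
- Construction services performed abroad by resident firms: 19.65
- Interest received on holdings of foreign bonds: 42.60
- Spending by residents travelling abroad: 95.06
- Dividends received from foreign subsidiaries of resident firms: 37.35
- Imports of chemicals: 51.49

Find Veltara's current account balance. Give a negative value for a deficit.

113.84

Goods: 126.26 - 51.49 = 74.77
Services: -95.06 - 20.31 + 60.21 + 19.65 = -35.51
Primary income: 37.35 + 11.72 + 42.60 = 91.67
Secondary income: -17.09
Current account = 74.77 + (-35.51) + 91.67 + (-17.09) = 113.84
(Excluded from the current account — financial account: foreign purchases of equities on the domestic stock exchange 48.99, new loans extended by domestic banks to foreign borrowers 48.24, acquisition of a foreign subsidiary by a resident firm (outward FDI) 39.39, purchases of foreign government bonds by domestic residents 56.20; capital account: debt forgiveness received from foreign official creditors 17.93.)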